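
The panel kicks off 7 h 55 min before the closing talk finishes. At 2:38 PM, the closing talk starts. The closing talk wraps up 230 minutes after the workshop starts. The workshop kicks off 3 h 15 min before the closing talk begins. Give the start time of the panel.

The workshop starts at 2:38 PM − 195 min = 11:23 AM.
The closing talk ends at 11:23 AM + 230 min = 3:13 PM.
The panel starts at 3:13 PM − 475 min = 7:18 AM.

7:18 AM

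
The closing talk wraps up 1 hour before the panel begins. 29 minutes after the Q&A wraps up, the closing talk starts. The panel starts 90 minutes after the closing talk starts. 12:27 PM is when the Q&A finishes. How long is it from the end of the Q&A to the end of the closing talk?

59 minutes

The closing talk starts at 12:27 PM + 29 min = 12:56 PM.
The panel starts at 12:56 PM + 90 min = 2:26 PM.
The closing talk ends at 2:26 PM − 60 min = 1:26 PM.
From 12:27 PM to 1:26 PM is 59 minutes.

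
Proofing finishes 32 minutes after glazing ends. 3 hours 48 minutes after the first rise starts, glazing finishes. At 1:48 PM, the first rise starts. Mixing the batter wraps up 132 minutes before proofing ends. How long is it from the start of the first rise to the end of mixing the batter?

2 hours 8 minutes

Glazing ends at 1:48 PM + 228 min = 5:36 PM.
Proofing ends at 5:36 PM + 32 min = 6:08 PM.
Mixing the batter ends at 6:08 PM − 132 min = 3:56 PM.
From 1:48 PM to 3:56 PM is 2 hours 8 minutes.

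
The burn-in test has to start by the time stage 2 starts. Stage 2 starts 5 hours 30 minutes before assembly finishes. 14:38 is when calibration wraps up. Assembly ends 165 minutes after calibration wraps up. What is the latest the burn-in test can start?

Assembly ends at 14:38 + 165 min = 17:23.
Stage 2 starts at 17:23 − 330 min = 11:53.
The burn-in test is bounded by stage 2, so the latest it can start is 11:53.

11:53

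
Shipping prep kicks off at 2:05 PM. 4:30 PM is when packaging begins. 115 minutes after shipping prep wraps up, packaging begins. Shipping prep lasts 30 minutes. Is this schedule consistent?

Yes

Shipping prep ends at 2:05 PM + 30 min = 2:35 PM.
Packaging starts at 2:35 PM + 115 min = 4:30 PM.
That matches the stated 4:30 PM, so the schedule is consistent.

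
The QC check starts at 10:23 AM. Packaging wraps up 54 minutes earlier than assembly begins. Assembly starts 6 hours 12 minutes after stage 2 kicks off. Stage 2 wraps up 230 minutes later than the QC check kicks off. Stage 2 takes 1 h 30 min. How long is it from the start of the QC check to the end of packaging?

7 hours 38 minutes

Stage 2 ends at 10:23 AM + 230 min = 2:13 PM.
Stage 2 starts at 2:13 PM − 90 min = 12:43 PM.
Assembly starts at 12:43 PM + 372 min = 6:55 PM.
Packaging ends at 6:55 PM − 54 min = 6:01 PM.
From 10:23 AM to 6:01 PM is 7 hours 38 minutes.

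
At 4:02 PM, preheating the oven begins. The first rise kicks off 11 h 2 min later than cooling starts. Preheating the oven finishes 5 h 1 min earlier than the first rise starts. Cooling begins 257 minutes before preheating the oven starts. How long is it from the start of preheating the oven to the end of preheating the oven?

Cooling starts at 4:02 PM − 257 min = 11:45 AM.
The first rise starts at 11:45 AM + 662 min = 10:47 PM.
Preheating the oven ends at 10:47 PM − 301 min = 5:46 PM.
From 4:02 PM to 5:46 PM is 1 h 44 min.

1 h 44 min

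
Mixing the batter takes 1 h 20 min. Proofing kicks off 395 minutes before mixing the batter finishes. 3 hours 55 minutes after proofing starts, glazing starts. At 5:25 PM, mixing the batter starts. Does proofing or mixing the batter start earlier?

Mixing the batter ends at 5:25 PM + 80 min = 6:45 PM.
Proofing starts at 6:45 PM − 395 min = 12:10 PM.
Proofing starts at 12:10 PM and mixing the batter starts at 5:25 PM, so proofing is first.

proofing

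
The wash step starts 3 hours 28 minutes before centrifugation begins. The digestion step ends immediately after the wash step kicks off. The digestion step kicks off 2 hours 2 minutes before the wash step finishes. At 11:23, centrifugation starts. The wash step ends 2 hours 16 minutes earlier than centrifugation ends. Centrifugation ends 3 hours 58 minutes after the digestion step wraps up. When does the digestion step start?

The wash step starts at 11:23 − 208 min = 07:55.
So the digestion step ends at 07:55.
Centrifugation ends at 07:55 + 238 min = 11:53.
The wash step ends at 11:53 − 136 min = 09:37.
The digestion step starts at 09:37 − 122 min = 07:35.

07:35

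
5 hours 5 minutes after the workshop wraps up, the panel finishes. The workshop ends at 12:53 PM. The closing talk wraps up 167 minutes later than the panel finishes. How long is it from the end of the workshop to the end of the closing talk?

The panel ends at 12:53 PM + 305 min = 5:58 PM.
The closing talk ends at 5:58 PM + 167 min = 8:45 PM.
From 12:53 PM to 8:45 PM is 7 h 52 min.

7 h 52 min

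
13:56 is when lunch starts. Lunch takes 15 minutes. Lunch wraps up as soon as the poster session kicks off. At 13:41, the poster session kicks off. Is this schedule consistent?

Lunch ends at 13:41.
Lunch starts at 13:41 − 15 min = 13:26.
But lunch is also said to start at 13:56 — a 30-minute conflict.

No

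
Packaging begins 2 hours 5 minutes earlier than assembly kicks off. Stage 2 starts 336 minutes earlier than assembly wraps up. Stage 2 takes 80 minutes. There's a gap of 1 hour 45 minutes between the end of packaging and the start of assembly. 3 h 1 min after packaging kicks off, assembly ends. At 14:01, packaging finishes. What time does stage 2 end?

Assembly starts at 14:01 + 105 min = 15:46.
Packaging starts at 15:46 − 125 min = 13:41.
Assembly ends at 13:41 + 181 min = 16:42.
Stage 2 starts at 16:42 − 336 min = 11:06.
Stage 2 ends at 11:06 + 80 min = 12:26.

12:26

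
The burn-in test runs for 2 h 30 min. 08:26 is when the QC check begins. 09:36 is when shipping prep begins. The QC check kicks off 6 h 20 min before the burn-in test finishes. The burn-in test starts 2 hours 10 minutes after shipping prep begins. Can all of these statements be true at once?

No

The burn-in test starts at 09:36 + 130 min = 11:46.
The burn-in test ends at 11:46 + 150 min = 14:16.
The QC check starts at 14:16 − 380 min = 07:56.
But the QC check is also said to start at 08:26 — a 30-minute conflict.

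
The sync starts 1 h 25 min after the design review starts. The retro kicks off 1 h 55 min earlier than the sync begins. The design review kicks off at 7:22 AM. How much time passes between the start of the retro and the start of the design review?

The sync starts at 7:22 AM + 85 min = 8:47 AM.
The retro starts at 8:47 AM − 115 min = 6:52 AM.
From 6:52 AM to 7:22 AM is half an hour.

half an hour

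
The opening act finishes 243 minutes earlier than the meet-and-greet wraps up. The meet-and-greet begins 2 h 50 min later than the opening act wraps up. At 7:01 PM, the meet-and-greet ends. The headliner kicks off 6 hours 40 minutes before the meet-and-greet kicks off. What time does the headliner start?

The opening act ends at 7:01 PM − 243 min = 2:58 PM.
The meet-and-greet starts at 2:58 PM + 170 min = 5:48 PM.
The headliner starts at 5:48 PM − 400 min = 11:08 AM.

11:08 AM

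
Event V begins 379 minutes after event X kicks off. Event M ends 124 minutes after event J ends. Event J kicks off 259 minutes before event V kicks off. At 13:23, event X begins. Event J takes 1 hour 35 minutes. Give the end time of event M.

Event V starts at 13:23 + 379 min = 19:42.
Event J starts at 19:42 − 259 min = 15:23.
Event J ends at 15:23 + 95 min = 16:58.
Event M ends at 16:58 + 124 min = 19:02.

19:02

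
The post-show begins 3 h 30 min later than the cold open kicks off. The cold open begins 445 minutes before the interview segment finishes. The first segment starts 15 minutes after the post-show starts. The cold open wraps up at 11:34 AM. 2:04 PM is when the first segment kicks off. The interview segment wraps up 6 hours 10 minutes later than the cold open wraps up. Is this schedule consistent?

Yes

The interview segment ends at 11:34 AM + 370 min = 5:44 PM.
The cold open starts at 5:44 PM − 445 min = 10:19 AM.
The post-show starts at 10:19 AM + 210 min = 1:49 PM.
The first segment starts at 1:49 PM + 15 min = 2:04 PM.
That matches the stated 2:04 PM, so the schedule is consistent.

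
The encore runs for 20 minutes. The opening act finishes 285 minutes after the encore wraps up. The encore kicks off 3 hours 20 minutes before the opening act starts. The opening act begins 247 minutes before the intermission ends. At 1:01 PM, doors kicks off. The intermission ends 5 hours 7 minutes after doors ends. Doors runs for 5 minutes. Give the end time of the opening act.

3:51 PM

Doors ends at 1:01 PM + 5 min = 1:06 PM.
The intermission ends at 1:06 PM + 307 min = 6:13 PM.
The opening act starts at 6:13 PM − 247 min = 2:06 PM.
The encore starts at 2:06 PM − 200 min = 10:46 AM.
The encore ends at 10:46 AM + 20 min = 11:06 AM.
The opening act ends at 11:06 AM + 285 min = 3:51 PM.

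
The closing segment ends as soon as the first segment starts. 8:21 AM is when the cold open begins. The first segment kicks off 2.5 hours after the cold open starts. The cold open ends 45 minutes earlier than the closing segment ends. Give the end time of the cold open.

The first segment starts at 8:21 AM + 150 min = 10:51 AM.
So the closing segment ends at 10:51 AM.
The cold open ends at 10:51 AM − 45 min = 10:06 AM.

10:06 AM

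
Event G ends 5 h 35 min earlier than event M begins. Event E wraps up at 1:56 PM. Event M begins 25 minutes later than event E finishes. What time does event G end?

Event M starts at 1:56 PM + 25 min = 2:21 PM.
Event G ends at 2:21 PM − 335 min = 8:46 AM.

8:46 AM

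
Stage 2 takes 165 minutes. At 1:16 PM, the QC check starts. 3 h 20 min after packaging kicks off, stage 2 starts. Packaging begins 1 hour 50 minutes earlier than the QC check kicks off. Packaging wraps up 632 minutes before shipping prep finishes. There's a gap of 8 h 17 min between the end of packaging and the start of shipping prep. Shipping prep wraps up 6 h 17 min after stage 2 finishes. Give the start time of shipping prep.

Packaging starts at 1:16 PM − 110 min = 11:26 AM.
Stage 2 starts at 11:26 AM + 200 min = 2:46 PM.
Stage 2 ends at 2:46 PM + 165 min = 5:31 PM.
Shipping prep ends at 5:31 PM + 377 min = 11:48 PM.
Packaging ends at 11:48 PM − 632 min = 1:16 PM.
Shipping prep starts at 1:16 PM + 497 min = 9:33 PM.

9:33 PM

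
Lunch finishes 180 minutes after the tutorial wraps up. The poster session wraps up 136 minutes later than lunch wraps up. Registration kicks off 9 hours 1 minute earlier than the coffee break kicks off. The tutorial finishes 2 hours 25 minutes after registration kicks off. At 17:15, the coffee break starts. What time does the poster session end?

15:55

Registration starts at 17:15 − 541 min = 08:14.
The tutorial ends at 08:14 + 145 min = 10:39.
Lunch ends at 10:39 + 180 min = 13:39.
The poster session ends at 13:39 + 136 min = 15:55.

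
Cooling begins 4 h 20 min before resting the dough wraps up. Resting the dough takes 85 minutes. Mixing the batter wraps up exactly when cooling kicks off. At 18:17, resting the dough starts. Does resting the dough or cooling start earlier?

Resting the dough ends at 18:17 + 85 min = 19:42.
Cooling starts at 19:42 − 260 min = 15:22.
Resting the dough starts at 18:17 and cooling starts at 15:22, so cooling is first.

cooling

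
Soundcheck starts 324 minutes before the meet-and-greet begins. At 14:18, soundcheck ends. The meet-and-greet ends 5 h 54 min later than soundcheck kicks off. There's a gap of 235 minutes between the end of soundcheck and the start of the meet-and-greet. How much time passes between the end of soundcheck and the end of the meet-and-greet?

The meet-and-greet starts at 14:18 + 235 min = 18:13.
Soundcheck starts at 18:13 − 324 min = 12:49.
The meet-and-greet ends at 12:49 + 354 min = 18:43.
From 14:18 to 18:43 is 4 hours 25 minutes.

4 hours 25 minutes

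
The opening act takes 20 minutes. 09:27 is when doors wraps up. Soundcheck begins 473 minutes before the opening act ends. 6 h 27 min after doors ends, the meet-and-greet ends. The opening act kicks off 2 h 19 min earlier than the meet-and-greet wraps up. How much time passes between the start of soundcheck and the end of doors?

The meet-and-greet ends at 09:27 + 387 min = 15:54.
The opening act starts at 15:54 − 139 min = 13:35.
The opening act ends at 13:35 + 20 min = 13:55.
Soundcheck starts at 13:55 − 473 min = 06:02.
From 06:02 to 09:27 is 3 hours 25 minutes.

3 hours 25 minutes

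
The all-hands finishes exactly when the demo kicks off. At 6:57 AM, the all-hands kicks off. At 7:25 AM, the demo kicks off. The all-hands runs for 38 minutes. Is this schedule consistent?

No

The all-hands ends at 7:25 AM.
The all-hands starts at 7:25 AM − 38 min = 6:47 AM.
But the all-hands is also said to start at 6:57 AM — a 10-minute conflict.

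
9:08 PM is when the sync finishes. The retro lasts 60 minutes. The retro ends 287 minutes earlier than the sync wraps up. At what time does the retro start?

The retro ends at 9:08 PM − 287 min = 4:21 PM.
The retro starts at 4:21 PM − 60 min = 3:21 PM.

3:21 PM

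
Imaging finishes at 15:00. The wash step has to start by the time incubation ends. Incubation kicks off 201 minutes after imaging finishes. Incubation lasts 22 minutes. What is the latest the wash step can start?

Incubation starts at 15:00 + 201 min = 18:21.
Incubation ends at 18:21 + 22 min = 18:43.
The wash step is bounded by incubation, so the latest it can start is 18:43.

18:43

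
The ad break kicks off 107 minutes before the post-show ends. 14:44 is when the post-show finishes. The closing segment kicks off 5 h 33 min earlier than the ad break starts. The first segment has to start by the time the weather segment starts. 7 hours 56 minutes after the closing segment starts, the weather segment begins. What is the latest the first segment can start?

15:20

The ad break starts at 14:44 − 107 min = 12:57.
The closing segment starts at 12:57 − 333 min = 07:24.
The weather segment starts at 07:24 + 476 min = 15:20.
The first segment is bounded by the weather segment, so the latest it can start is 15:20.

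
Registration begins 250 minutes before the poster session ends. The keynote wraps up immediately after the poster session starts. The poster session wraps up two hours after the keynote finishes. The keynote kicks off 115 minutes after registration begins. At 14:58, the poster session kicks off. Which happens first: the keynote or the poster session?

The keynote ends at 14:58.
The poster session ends at 14:58 + 120 min = 16:58.
Registration starts at 16:58 − 250 min = 12:48.
The keynote starts at 12:48 + 115 min = 14:43.
The keynote starts at 14:43 and the poster session starts at 14:58, so the keynote is first.

the keynote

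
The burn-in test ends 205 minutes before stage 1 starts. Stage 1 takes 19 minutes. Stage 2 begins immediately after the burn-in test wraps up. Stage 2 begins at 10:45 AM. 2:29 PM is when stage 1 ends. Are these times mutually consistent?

Yes

Stage 1 starts at 2:29 PM − 19 min = 2:10 PM.
The burn-in test ends at 2:10 PM − 205 min = 10:45 AM.
So stage 2 starts at 10:45 AM.
That matches the stated 10:45 AM, so the schedule is consistent.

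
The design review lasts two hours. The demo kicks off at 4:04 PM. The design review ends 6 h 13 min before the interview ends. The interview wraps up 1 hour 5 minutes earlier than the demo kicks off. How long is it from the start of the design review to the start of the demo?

The interview ends at 4:04 PM − 65 min = 2:59 PM.
The design review ends at 2:59 PM − 373 min = 8:46 AM.
The design review starts at 8:46 AM − 120 min = 6:46 AM.
From 6:46 AM to 4:04 PM is 9 hours 18 minutes.

9 hours 18 minutes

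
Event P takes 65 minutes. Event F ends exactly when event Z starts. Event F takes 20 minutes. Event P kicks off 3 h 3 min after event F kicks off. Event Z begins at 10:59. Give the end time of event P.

14:47

Event F ends at 10:59.
Event F starts at 10:59 − 20 min = 10:39.
Event P starts at 10:39 + 183 min = 13:42.
Event P ends at 13:42 + 65 min = 14:47.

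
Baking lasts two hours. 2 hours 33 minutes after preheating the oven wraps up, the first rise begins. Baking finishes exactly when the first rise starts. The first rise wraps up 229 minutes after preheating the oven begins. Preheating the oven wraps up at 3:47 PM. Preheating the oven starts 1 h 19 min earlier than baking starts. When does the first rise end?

6:50 PM

The first rise starts at 3:47 PM + 153 min = 6:20 PM.
So baking ends at 6:20 PM.
Baking starts at 6:20 PM − 120 min = 4:20 PM.
Preheating the oven starts at 4:20 PM − 79 min = 3:01 PM.
The first rise ends at 3:01 PM + 229 min = 6:50 PM.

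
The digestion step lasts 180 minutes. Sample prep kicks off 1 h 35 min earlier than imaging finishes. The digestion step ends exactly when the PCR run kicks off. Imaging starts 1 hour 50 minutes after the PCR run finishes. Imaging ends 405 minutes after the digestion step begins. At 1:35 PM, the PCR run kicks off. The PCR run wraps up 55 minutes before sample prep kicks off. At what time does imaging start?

4:40 PM

The digestion step ends at 1:35 PM.
The digestion step starts at 1:35 PM − 180 min = 10:35 AM.
Imaging ends at 10:35 AM + 405 min = 5:20 PM.
Sample prep starts at 5:20 PM − 95 min = 3:45 PM.
The PCR run ends at 3:45 PM − 55 min = 2:50 PM.
Imaging starts at 2:50 PM + 110 min = 4:40 PM.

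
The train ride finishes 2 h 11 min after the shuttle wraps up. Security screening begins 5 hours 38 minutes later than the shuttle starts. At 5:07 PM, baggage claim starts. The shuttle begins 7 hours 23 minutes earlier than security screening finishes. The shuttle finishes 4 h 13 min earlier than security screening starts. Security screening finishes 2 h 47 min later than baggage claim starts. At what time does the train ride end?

Security screening ends at 5:07 PM + 167 min = 7:54 PM.
The shuttle starts at 7:54 PM − 443 min = 12:31 PM.
Security screening starts at 12:31 PM + 338 min = 6:09 PM.
The shuttle ends at 6:09 PM − 253 min = 1:56 PM.
The train ride ends at 1:56 PM + 131 min = 4:07 PM.

4:07 PM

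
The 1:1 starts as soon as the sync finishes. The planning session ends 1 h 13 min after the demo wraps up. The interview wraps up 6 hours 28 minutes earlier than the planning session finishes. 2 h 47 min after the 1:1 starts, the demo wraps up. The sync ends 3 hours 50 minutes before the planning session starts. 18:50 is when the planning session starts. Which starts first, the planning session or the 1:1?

The sync ends at 18:50 − 230 min = 15:00.
So the 1:1 starts at 15:00.
The planning session starts at 18:50 and the 1:1 starts at 15:00, so the 1:1 is first.

the 1:1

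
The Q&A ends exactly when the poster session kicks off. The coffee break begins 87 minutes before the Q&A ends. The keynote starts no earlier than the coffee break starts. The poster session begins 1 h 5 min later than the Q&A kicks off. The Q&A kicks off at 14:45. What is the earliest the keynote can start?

14:23

The poster session starts at 14:45 + 65 min = 15:50.
So the Q&A ends at 15:50.
The coffee break starts at 15:50 − 87 min = 14:23.
The keynote is bounded by the coffee break, so the earliest it can start is 14:23.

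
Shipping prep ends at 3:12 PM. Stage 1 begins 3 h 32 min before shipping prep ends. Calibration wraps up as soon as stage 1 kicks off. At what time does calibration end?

11:40 AM

Stage 1 starts at 3:12 PM − 212 min = 11:40 AM.
So calibration ends at 11:40 AM.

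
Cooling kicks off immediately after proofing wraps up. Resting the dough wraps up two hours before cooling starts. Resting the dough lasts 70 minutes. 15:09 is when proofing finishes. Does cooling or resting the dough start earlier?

Cooling starts at 15:09.
Resting the dough ends at 15:09 − 120 min = 13:09.
Resting the dough starts at 13:09 − 70 min = 11:59.
Cooling starts at 15:09 and resting the dough starts at 11:59, so resting the dough is first.

resting the dough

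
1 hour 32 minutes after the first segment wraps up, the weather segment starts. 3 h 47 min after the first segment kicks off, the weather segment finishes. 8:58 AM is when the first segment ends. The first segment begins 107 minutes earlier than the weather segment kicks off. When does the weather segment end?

The weather segment starts at 8:58 AM + 92 min = 10:30 AM.
The first segment starts at 10:30 AM − 107 min = 8:43 AM.
The weather segment ends at 8:43 AM + 227 min = 12:30 PM.

12:30 PM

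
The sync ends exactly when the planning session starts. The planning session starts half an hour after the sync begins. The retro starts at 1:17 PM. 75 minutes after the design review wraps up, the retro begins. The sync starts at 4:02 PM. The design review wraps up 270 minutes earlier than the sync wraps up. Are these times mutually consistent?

The planning session starts at 4:02 PM + 30 min = 4:32 PM.
So the sync ends at 4:32 PM.
The design review ends at 4:32 PM − 270 min = 12:02 PM.
The retro starts at 12:02 PM + 75 min = 1:17 PM.
That matches the stated 1:17 PM, so the schedule is consistent.

Yes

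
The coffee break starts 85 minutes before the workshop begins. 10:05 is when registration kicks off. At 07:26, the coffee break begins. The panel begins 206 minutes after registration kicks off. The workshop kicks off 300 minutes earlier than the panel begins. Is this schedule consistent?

No

The panel starts at 10:05 + 206 min = 13:31.
The workshop starts at 13:31 − 300 min = 08:31.
The coffee break starts at 08:31 − 85 min = 07:06.
But the coffee break is also said to start at 07:26 — a 20-minute conflict.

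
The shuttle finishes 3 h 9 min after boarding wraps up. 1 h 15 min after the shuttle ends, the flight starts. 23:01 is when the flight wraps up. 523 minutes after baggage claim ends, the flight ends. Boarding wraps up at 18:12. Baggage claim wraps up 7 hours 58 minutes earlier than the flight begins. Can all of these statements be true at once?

The shuttle ends at 18:12 + 189 min = 21:21.
The flight starts at 21:21 + 75 min = 22:36.
Baggage claim ends at 22:36 − 478 min = 14:38.
The flight ends at 14:38 + 523 min = 23:21.
But the flight is also said to end at 23:01 — a 20-minute conflict.

No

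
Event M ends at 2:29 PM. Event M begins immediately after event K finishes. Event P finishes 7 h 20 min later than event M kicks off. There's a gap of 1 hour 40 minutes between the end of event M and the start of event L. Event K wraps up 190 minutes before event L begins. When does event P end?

8:19 PM

Event L starts at 2:29 PM + 100 min = 4:09 PM.
Event K ends at 4:09 PM − 190 min = 12:59 PM.
So event M starts at 12:59 PM.
Event P ends at 12:59 PM + 440 min = 8:19 PM.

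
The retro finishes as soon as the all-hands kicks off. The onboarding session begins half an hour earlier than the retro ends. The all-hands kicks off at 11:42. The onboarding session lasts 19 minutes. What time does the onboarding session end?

The retro ends at 11:42.
The onboarding session starts at 11:42 − 30 min = 11:12.
The onboarding session ends at 11:12 + 19 min = 11:31.

11:31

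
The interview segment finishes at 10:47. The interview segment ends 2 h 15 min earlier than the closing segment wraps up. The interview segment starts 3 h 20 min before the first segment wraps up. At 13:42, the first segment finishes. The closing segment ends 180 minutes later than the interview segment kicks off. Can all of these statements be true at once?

No

The interview segment starts at 13:42 − 200 min = 10:22.
The closing segment ends at 10:22 + 180 min = 13:22.
The interview segment ends at 13:22 − 135 min = 11:07.
But the interview segment is also said to end at 10:47 — a 20-minute conflict.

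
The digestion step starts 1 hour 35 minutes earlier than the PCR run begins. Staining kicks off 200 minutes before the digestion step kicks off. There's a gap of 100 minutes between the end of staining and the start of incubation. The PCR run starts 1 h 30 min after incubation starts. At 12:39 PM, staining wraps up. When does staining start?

10:54 AM

Incubation starts at 12:39 PM + 100 min = 2:19 PM.
The PCR run starts at 2:19 PM + 90 min = 3:49 PM.
The digestion step starts at 3:49 PM − 95 min = 2:14 PM.
Staining starts at 2:14 PM − 200 min = 10:54 AM.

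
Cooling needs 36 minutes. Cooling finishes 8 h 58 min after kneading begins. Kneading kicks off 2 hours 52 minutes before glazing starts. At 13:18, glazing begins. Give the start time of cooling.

18:48

Kneading starts at 13:18 − 172 min = 10:26.
Cooling ends at 10:26 + 538 min = 19:24.
Cooling starts at 19:24 − 36 min = 18:48.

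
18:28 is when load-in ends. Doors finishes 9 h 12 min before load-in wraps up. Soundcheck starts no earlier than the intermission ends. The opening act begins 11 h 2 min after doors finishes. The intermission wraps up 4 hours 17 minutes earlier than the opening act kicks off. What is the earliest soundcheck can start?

16:01

Doors ends at 18:28 − 552 min = 09:16.
The opening act starts at 09:16 + 662 min = 20:18.
The intermission ends at 20:18 − 257 min = 16:01.
Soundcheck is bounded by the intermission, so the earliest it can start is 16:01.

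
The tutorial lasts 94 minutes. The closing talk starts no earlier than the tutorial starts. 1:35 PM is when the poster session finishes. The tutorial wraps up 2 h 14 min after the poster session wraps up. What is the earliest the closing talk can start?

The tutorial ends at 1:35 PM + 134 min = 3:49 PM.
The tutorial starts at 3:49 PM − 94 min = 2:15 PM.
The closing talk is bounded by the tutorial, so the earliest it can start is 2:15 PM.

2:15 PM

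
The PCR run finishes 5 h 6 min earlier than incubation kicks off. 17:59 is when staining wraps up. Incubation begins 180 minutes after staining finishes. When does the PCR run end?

Incubation starts at 17:59 + 180 min = 20:59.
The PCR run ends at 20:59 − 306 min = 15:53.

15:53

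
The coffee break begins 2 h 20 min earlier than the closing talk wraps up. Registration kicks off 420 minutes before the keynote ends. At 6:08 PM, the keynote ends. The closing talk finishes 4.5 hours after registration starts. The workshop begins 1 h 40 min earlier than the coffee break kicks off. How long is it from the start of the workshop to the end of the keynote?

6.5 hours

Registration starts at 6:08 PM − 420 min = 11:08 AM.
The closing talk ends at 11:08 AM + 270 min = 3:38 PM.
The coffee break starts at 3:38 PM − 140 min = 1:18 PM.
The workshop starts at 1:18 PM − 100 min = 11:38 AM.
From 11:38 AM to 6:08 PM is 6.5 hours.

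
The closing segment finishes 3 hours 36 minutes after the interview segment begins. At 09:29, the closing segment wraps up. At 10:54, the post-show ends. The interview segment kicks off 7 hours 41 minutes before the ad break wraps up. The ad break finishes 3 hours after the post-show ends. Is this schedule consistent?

No

The ad break ends at 10:54 + 180 min = 13:54.
The interview segment starts at 13:54 − 461 min = 06:13.
The closing segment ends at 06:13 + 216 min = 09:49.
But the closing segment is also said to end at 09:29 — a 20-minute conflict.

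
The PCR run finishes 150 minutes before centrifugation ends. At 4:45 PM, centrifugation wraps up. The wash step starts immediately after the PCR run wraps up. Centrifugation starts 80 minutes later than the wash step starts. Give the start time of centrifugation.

The PCR run ends at 4:45 PM − 150 min = 2:15 PM.
So the wash step starts at 2:15 PM.
Centrifugation starts at 2:15 PM + 80 min = 3:35 PM.

3:35 PM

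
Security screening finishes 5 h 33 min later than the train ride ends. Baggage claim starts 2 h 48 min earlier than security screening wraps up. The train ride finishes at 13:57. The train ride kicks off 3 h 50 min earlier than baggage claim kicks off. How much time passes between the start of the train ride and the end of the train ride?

1 hour 5 minutes

Security screening ends at 13:57 + 333 min = 19:30.
Baggage claim starts at 19:30 − 168 min = 16:42.
The train ride starts at 16:42 − 230 min = 12:52.
From 12:52 to 13:57 is 1 hour 5 minutes.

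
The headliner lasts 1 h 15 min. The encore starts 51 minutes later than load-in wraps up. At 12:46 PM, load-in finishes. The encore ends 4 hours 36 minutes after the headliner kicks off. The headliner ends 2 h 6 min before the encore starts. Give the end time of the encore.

2:52 PM

The encore starts at 12:46 PM + 51 min = 1:37 PM.
The headliner ends at 1:37 PM − 126 min = 11:31 AM.
The headliner starts at 11:31 AM − 75 min = 10:16 AM.
The encore ends at 10:16 AM + 276 min = 2:52 PM.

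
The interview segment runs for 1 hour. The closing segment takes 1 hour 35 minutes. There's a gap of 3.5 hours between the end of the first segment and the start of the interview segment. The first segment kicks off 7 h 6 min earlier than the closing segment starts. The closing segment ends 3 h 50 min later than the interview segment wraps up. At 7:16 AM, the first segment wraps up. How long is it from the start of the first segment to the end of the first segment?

21 minutes

The interview segment starts at 7:16 AM + 210 min = 10:46 AM.
The interview segment ends at 10:46 AM + 60 min = 11:46 AM.
The closing segment ends at 11:46 AM + 230 min = 3:36 PM.
The closing segment starts at 3:36 PM − 95 min = 2:01 PM.
The first segment starts at 2:01 PM − 426 min = 6:55 AM.
From 6:55 AM to 7:16 AM is 21 minutes.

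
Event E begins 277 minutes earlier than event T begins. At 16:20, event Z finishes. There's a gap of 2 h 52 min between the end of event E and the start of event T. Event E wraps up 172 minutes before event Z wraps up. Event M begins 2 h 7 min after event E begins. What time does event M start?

Event E ends at 16:20 − 172 min = 13:28.
Event T starts at 13:28 + 172 min = 16:20.
Event E starts at 16:20 − 277 min = 11:43.
Event M starts at 11:43 + 127 min = 13:50.

13:50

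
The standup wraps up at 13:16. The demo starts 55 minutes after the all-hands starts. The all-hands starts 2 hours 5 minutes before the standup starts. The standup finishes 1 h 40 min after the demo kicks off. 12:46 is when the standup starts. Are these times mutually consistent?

The all-hands starts at 12:46 − 125 min = 10:41.
The demo starts at 10:41 + 55 min = 11:36.
The standup ends at 11:36 + 100 min = 13:16.
That matches the stated 13:16, so the schedule is consistent.

Yes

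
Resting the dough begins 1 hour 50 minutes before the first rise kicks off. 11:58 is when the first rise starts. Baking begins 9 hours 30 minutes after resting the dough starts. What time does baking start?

19:38

Resting the dough starts at 11:58 − 110 min = 10:08.
Baking starts at 10:08 + 570 min = 19:38.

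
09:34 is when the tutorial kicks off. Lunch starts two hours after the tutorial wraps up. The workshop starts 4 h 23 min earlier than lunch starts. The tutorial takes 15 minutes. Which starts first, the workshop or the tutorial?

the workshop

The tutorial ends at 09:34 + 15 min = 09:49.
Lunch starts at 09:49 + 120 min = 11:49.
The workshop starts at 11:49 − 263 min = 07:26.
The workshop starts at 07:26 and the tutorial starts at 09:34, so the workshop is first.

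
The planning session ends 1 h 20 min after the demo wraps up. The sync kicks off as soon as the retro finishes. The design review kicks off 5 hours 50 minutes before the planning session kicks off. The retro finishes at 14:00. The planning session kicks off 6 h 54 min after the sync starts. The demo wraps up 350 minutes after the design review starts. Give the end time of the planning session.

The sync starts at 14:00.
The planning session starts at 14:00 + 414 min = 20:54.
The design review starts at 20:54 − 350 min = 15:04.
The demo ends at 15:04 + 350 min = 20:54.
The planning session ends at 20:54 + 80 min = 22:14.

22:14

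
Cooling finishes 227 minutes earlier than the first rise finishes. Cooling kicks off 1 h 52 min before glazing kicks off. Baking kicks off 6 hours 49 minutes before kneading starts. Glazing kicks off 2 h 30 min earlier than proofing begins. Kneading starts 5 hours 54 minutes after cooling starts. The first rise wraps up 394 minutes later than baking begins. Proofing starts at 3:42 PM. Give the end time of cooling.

Glazing starts at 3:42 PM − 150 min = 1:12 PM.
Cooling starts at 1:12 PM − 112 min = 11:20 AM.
Kneading starts at 11:20 AM + 354 min = 5:14 PM.
Baking starts at 5:14 PM − 409 min = 10:25 AM.
The first rise ends at 10:25 AM + 394 min = 4:59 PM.
Cooling ends at 4:59 PM − 227 min = 1:12 PM.

1:12 PM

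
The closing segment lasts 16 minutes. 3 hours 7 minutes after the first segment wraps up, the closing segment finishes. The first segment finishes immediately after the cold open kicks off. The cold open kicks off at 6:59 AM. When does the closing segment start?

9:50 AM

The first segment ends at 6:59 AM.
The closing segment ends at 6:59 AM + 187 min = 10:06 AM.
The closing segment starts at 10:06 AM − 16 min = 9:50 AM.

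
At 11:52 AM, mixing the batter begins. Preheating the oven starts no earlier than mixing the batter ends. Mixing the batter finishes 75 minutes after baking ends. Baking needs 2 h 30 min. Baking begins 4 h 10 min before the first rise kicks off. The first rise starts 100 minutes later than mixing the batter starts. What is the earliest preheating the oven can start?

The first rise starts at 11:52 AM + 100 min = 1:32 PM.
Baking starts at 1:32 PM − 250 min = 9:22 AM.
Baking ends at 9:22 AM + 150 min = 11:52 AM.
Mixing the batter ends at 11:52 AM + 75 min = 1:07 PM.
Preheating the oven is bounded by mixing the batter, so the earliest it can start is 1:07 PM.

1:07 PM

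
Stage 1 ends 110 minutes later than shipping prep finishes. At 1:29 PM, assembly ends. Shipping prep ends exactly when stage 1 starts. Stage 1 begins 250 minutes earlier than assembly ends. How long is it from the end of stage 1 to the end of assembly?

2 hours 20 minutes

Stage 1 starts at 1:29 PM − 250 min = 9:19 AM.
So shipping prep ends at 9:19 AM.
Stage 1 ends at 9:19 AM + 110 min = 11:09 AM.
From 11:09 AM to 1:29 PM is 2 hours 20 minutes.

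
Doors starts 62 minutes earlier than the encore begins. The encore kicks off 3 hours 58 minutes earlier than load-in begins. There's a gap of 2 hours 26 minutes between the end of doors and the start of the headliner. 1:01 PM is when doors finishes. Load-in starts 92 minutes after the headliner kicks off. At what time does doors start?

The headliner starts at 1:01 PM + 146 min = 3:27 PM.
Load-in starts at 3:27 PM + 92 min = 4:59 PM.
The encore starts at 4:59 PM − 238 min = 1:01 PM.
Doors starts at 1:01 PM − 62 min = 11:59 AM.

11:59 AM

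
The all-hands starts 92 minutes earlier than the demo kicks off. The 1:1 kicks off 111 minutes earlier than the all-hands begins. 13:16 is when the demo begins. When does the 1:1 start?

The all-hands starts at 13:16 − 92 min = 11:44.
The 1:1 starts at 11:44 − 111 min = 09:53.

09:53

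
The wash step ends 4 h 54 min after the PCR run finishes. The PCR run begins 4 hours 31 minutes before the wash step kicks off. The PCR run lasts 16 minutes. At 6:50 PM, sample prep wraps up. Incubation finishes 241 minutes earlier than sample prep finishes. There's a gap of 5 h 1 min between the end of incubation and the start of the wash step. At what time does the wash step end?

Incubation ends at 6:50 PM − 241 min = 2:49 PM.
The wash step starts at 2:49 PM + 301 min = 7:50 PM.
The PCR run starts at 7:50 PM − 271 min = 3:19 PM.
The PCR run ends at 3:19 PM + 16 min = 3:35 PM.
The wash step ends at 3:35 PM + 294 min = 8:29 PM.

8:29 PM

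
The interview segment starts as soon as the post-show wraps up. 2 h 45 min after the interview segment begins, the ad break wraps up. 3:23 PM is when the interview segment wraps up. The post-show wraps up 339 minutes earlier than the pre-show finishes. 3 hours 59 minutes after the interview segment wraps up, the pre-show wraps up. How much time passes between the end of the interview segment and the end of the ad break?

The pre-show ends at 3:23 PM + 239 min = 7:22 PM.
The post-show ends at 7:22 PM − 339 min = 1:43 PM.
So the interview segment starts at 1:43 PM.
The ad break ends at 1:43 PM + 165 min = 4:28 PM.
From 3:23 PM to 4:28 PM is 1 hour 5 minutes.

1 hour 5 minutes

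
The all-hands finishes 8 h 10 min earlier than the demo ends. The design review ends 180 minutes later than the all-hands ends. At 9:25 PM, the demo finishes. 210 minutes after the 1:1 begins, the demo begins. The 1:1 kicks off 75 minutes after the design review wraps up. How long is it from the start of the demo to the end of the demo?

The all-hands ends at 9:25 PM − 490 min = 1:15 PM.
The design review ends at 1:15 PM + 180 min = 4:15 PM.
The 1:1 starts at 4:15 PM + 75 min = 5:30 PM.
The demo starts at 5:30 PM + 210 min = 9:00 PM.
From 9:00 PM to 9:25 PM is 25 minutes.

25 minutes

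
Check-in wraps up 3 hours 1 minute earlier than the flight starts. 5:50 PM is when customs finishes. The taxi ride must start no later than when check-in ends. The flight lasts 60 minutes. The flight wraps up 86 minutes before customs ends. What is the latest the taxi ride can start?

12:23 PM

The flight ends at 5:50 PM − 86 min = 4:24 PM.
The flight starts at 4:24 PM − 60 min = 3:24 PM.
Check-in ends at 3:24 PM − 181 min = 12:23 PM.
The taxi ride is bounded by check-in, so the latest it can start is 12:23 PM.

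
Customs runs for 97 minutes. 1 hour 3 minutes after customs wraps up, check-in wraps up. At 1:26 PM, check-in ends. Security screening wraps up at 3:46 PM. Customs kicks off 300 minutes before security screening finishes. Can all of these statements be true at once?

Yes

Customs starts at 3:46 PM − 300 min = 10:46 AM.
Customs ends at 10:46 AM + 97 min = 12:23 PM.
Check-in ends at 12:23 PM + 63 min = 1:26 PM.
That matches the stated 1:26 PM, so the schedule is consistent.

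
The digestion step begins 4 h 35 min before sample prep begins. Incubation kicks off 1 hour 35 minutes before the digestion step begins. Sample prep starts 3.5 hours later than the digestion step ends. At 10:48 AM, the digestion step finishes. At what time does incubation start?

8:08 AM

Sample prep starts at 10:48 AM + 210 min = 2:18 PM.
The digestion step starts at 2:18 PM − 275 min = 9:43 AM.
Incubation starts at 9:43 AM − 95 min = 8:08 AM.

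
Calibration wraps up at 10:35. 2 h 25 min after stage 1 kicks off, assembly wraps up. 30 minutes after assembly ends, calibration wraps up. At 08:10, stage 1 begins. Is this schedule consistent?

Assembly ends at 08:10 + 145 min = 10:35.
Calibration ends at 10:35 + 30 min = 11:05.
But calibration is also said to end at 10:35 — a 30-minute conflict.

No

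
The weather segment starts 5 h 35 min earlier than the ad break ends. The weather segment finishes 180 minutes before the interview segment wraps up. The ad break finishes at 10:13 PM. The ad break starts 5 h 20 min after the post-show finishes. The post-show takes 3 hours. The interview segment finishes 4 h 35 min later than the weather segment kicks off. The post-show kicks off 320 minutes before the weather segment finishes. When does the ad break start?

9:13 PM

The weather segment starts at 10:13 PM − 335 min = 4:38 PM.
The interview segment ends at 4:38 PM + 275 min = 9:13 PM.
The weather segment ends at 9:13 PM − 180 min = 6:13 PM.
The post-show starts at 6:13 PM − 320 min = 12:53 PM.
The post-show ends at 12:53 PM + 180 min = 3:53 PM.
The ad break starts at 3:53 PM + 320 min = 9:13 PM.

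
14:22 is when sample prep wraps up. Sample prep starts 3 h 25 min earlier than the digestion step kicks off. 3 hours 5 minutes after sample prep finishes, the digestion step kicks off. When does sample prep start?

The digestion step starts at 14:22 + 185 min = 17:27.
Sample prep starts at 17:27 − 205 min = 14:02.

14:02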